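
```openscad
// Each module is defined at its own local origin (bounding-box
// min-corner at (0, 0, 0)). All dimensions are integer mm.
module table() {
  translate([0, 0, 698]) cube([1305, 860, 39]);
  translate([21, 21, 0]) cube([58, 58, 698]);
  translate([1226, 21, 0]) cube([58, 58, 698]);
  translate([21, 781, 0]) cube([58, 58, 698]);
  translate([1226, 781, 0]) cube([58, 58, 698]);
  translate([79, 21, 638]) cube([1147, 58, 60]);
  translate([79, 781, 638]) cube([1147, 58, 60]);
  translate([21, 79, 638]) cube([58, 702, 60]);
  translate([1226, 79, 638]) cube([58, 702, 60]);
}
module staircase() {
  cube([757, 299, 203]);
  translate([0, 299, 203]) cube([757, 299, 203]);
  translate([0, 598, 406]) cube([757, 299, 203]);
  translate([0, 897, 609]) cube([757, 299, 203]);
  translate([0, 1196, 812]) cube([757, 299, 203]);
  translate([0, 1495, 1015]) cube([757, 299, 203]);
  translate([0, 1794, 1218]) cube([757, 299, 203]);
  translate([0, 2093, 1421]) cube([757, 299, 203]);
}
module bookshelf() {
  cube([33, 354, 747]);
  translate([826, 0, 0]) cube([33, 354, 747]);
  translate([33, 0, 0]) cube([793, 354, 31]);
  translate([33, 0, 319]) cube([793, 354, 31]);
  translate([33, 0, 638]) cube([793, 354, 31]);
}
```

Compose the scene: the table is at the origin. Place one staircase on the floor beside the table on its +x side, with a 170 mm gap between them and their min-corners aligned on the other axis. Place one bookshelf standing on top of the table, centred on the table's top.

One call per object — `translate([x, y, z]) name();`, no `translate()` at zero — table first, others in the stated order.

table();
translate([1475, 0, 0]) staircase();
translate([223, 253, 737]) bookshelf();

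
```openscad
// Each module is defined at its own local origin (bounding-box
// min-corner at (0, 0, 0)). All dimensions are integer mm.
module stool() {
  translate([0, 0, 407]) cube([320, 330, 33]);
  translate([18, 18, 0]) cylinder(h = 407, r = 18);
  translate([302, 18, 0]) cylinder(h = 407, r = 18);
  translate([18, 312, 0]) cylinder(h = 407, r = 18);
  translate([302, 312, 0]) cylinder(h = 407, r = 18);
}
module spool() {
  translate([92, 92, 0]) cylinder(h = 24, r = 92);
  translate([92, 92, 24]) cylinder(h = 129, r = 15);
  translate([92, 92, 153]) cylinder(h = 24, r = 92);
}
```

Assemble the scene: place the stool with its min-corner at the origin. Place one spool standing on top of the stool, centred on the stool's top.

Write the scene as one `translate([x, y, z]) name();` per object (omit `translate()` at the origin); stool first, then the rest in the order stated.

stool();
translate([68, 73, 440]) spool();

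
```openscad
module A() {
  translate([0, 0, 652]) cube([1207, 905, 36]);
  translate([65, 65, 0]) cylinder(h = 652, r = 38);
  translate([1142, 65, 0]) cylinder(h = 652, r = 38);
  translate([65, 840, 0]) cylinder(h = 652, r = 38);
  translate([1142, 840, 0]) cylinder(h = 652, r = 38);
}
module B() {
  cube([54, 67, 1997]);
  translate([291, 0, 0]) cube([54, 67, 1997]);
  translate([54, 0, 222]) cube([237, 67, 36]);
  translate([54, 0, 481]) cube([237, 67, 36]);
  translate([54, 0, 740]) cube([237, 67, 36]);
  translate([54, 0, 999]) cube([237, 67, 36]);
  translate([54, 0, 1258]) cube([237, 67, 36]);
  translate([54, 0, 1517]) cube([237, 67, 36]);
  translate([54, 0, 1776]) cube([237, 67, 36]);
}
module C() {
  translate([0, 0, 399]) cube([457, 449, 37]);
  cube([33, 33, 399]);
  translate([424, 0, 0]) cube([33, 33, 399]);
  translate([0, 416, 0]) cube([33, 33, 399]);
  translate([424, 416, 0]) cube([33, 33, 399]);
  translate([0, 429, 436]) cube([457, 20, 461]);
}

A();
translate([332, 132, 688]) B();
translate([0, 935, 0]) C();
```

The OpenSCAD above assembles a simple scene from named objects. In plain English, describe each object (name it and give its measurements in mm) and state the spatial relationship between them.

A is a rectangular dining table. The top is 1207×905×36 mm with its upper surface at z = 688 mm. It stands on four round legs of 76 mm diameter, each leg's bounding box inset 27 mm from the nearest pair of top edges, running from the floor to the underside of the top.

B is a wooden ladder with two side rails of 54×67 mm section and 1997 mm height, set 345 mm apart overall. Between them run 7 rectangular rungs (67 mm deep, 36 mm thick), front faces flush with the rails' −y face. The bottom of the first rung is 222 mm above the floor and each subsequent rung is 259 mm higher than the one below.

C is a chair: 457×449 mm seat, 37 mm thick, top at z = 436 mm, on four 33 mm square corner legs flush with the seat edges. A 20 mm thick backrest slab spans the full seat width, extending 461 mm above the seat top, its back face flush with the seat's +y edge.

The ladder is on top of the table. The chair is on the floor beside the table on its +y side.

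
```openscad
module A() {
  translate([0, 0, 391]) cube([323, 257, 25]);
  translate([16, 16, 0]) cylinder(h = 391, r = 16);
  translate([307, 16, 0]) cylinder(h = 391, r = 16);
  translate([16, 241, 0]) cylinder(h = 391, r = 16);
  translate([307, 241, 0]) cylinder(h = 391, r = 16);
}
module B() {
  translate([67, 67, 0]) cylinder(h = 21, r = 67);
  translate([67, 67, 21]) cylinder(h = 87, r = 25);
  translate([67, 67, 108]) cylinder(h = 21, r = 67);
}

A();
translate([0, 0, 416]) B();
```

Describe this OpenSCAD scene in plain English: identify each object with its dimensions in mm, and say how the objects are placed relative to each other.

A is a four-legged stool. The seat is a 323×257×25 mm slab whose top surface is at z = 416 mm; four round legs, each 32 mm in diameter, run from the floor (z = 0) to the underside of the seat, each leg's axis is inset half a diameter from the nearest pair of seat edges (so the leg's bounding box is flush with the corner).

B is a spool: two coaxial disc flanges of radius 67 mm and thickness 21 mm, joined by a core cylinder of radius 25 mm and height 87 mm. The lower flange rests on z = 0 and the three cylinders share a vertical axis.

The spool is on top of the stool.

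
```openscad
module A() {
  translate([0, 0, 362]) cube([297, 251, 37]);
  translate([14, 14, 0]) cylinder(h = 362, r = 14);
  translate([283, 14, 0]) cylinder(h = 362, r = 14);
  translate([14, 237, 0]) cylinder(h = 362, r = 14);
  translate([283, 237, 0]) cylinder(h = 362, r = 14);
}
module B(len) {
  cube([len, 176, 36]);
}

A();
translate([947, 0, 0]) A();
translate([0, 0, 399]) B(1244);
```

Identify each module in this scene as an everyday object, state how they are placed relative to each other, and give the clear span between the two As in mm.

A is a stool. B is a beam. A beam spans the tops of two stools. The clear span between the two stools is 650 mm.

Second stool starts at x = 947; first ends at x = 297; clear span = 947 − 297 = 650 mm.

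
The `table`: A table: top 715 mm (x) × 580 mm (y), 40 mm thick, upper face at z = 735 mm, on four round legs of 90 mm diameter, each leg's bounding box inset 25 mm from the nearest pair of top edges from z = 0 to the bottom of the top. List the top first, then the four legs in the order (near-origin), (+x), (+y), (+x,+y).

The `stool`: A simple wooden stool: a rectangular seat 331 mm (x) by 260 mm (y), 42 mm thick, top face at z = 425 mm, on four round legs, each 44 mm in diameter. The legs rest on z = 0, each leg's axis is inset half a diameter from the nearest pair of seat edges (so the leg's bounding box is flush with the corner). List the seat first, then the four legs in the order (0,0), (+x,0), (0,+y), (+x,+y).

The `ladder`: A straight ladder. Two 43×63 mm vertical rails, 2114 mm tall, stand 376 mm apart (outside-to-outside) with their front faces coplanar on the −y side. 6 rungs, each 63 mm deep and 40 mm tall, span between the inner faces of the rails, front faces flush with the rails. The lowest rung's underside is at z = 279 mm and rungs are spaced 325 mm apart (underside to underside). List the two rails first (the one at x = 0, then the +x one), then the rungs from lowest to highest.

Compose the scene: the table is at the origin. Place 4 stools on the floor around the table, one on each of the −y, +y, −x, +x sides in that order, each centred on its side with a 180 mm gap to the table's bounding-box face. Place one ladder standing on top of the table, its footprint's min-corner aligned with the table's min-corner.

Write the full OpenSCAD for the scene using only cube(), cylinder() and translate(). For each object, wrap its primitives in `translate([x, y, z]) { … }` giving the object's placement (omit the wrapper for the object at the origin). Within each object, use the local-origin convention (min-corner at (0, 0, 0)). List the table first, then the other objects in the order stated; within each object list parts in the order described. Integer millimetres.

translate([0, 0, 695]) cube([715, 580, 40]);
translate([70, 70, 0]) cylinder(h = 695, r = 45);
translate([645, 70, 0]) cylinder(h = 695, r = 45);
translate([70, 510, 0]) cylinder(h = 695, r = 45);
translate([645, 510, 0]) cylinder(h = 695, r = 45);
translate([192, -440, 0]) {
  translate([0, 0, 383]) cube([331, 260, 42]);
  translate([22, 22, 0]) cylinder(h = 383, r = 22);
  translate([309, 22, 0]) cylinder(h = 383, r = 22);
  translate([22, 238, 0]) cylinder(h = 383, r = 22);
  translate([309, 238, 0]) cylinder(h = 383, r = 22);
}
translate([192, 760, 0]) {
  translate([0, 0, 383]) cube([331, 260, 42]);
  translate([22, 22, 0]) cylinder(h = 383, r = 22);
  translate([309, 22, 0]) cylinder(h = 383, r = 22);
  translate([22, 238, 0]) cylinder(h = 383, r = 22);
  translate([309, 238, 0]) cylinder(h = 383, r = 22);
}
translate([-511, 160, 0]) {
  translate([0, 0, 383]) cube([331, 260, 42]);
  translate([22, 22, 0]) cylinder(h = 383, r = 22);
  translate([309, 22, 0]) cylinder(h = 383, r = 22);
  translate([22, 238, 0]) cylinder(h = 383, r = 22);
  translate([309, 238, 0]) cylinder(h = 383, r = 22);
}
translate([895, 160, 0]) {
  translate([0, 0, 383]) cube([331, 260, 42]);
  translate([22, 22, 0]) cylinder(h = 383, r = 22);
  translate([309, 22, 0]) cylinder(h = 383, r = 22);
  translate([22, 238, 0]) cylinder(h = 383, r = 22);
  translate([309, 238, 0]) cylinder(h = 383, r = 22);
}
translate([0, 0, 735]) {
  cube([43, 63, 2114]);
  translate([333, 0, 0]) cube([43, 63, 2114]);
  translate([43, 0, 279]) cube([290, 63, 40]);
  translate([43, 0, 604]) cube([290, 63, 40]);
  translate([43, 0, 929]) cube([290, 63, 40]);
  translate([43, 0, 1254]) cube([290, 63, 40]);
  translate([43, 0, 1579]) cube([290, 63, 40]);
  translate([43, 0, 1904]) cube([290, 63, 40]);
}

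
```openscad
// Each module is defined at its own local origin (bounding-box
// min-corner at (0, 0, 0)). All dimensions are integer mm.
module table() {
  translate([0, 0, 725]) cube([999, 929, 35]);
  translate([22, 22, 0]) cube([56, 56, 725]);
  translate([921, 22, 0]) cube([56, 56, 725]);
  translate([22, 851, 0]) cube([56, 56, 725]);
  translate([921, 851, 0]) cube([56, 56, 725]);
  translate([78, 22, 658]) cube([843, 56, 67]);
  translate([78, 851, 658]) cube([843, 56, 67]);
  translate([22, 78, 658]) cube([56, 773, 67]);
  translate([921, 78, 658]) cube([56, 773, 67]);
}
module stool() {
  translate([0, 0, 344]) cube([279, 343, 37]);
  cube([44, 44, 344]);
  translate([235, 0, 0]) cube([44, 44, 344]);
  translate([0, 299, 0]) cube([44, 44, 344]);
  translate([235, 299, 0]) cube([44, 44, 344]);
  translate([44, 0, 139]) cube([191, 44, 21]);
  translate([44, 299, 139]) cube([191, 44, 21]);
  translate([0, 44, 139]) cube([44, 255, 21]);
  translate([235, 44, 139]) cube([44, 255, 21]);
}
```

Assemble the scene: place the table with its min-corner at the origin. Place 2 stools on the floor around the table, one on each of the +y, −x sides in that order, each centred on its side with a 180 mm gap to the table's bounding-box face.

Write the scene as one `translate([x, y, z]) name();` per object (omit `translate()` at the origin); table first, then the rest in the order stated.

table();
translate([360, 1109, 0]) stool();
translate([-459, 293, 0]) stool();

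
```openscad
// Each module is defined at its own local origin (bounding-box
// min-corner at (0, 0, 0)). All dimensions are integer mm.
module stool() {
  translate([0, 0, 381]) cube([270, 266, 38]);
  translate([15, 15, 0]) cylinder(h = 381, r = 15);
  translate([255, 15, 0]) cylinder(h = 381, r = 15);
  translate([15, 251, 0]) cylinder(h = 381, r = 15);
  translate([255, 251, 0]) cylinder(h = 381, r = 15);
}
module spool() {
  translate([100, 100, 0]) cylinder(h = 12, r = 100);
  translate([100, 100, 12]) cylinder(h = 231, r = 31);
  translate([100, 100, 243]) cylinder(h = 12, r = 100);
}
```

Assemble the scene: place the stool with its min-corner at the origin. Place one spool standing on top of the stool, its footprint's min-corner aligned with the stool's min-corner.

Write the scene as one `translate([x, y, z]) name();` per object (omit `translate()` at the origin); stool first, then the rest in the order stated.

stool();
translate([0, 0, 419]) spool();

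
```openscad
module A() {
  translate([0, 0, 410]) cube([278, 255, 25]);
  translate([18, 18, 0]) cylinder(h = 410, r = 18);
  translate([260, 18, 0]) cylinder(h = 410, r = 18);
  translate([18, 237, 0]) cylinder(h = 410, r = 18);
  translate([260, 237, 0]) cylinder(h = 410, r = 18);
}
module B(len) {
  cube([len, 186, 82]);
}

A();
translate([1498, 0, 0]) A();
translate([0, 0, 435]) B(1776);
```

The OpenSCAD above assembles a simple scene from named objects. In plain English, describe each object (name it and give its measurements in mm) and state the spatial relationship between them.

A is a four-legged stool. The seat is a 278×255×25 mm slab whose top surface is at z = 435 mm; four round legs, each 36 mm in diameter, run from the floor (z = 0) to the underside of the seat, each leg's axis is inset half a diameter from the nearest pair of seat edges (so the leg's bounding box is flush with the corner).

B is a rectangular beam 1776 mm long (x), 186 mm deep (y), 82 mm thick (z).

The beam spans the tops of two stools placed 1220 mm apart, resting at z = 435 mm.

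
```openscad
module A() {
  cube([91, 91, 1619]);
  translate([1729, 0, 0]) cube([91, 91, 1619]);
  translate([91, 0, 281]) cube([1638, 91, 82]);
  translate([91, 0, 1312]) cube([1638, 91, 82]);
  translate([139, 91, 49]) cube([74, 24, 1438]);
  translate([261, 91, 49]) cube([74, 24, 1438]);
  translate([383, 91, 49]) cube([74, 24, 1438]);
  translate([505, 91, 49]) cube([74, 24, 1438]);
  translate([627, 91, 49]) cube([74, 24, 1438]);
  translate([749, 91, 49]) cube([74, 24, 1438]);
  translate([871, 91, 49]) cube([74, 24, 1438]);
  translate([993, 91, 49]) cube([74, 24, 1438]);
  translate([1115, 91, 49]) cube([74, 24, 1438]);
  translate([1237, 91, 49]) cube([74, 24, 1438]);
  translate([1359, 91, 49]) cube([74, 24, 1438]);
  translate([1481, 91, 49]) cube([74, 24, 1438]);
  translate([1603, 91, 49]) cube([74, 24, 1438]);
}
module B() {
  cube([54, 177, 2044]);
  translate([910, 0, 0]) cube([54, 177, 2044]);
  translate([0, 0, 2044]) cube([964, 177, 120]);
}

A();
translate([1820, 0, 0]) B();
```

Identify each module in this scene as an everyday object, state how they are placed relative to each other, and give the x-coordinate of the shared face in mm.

A is a fence section. B is a door frame. The door frame is against the fence section's +x side, with their −y faces flush. The x-coordinate of the shared face is 1820 mm.

The fence section's +x face and the door frame's −x face are both at x = 1820 mm.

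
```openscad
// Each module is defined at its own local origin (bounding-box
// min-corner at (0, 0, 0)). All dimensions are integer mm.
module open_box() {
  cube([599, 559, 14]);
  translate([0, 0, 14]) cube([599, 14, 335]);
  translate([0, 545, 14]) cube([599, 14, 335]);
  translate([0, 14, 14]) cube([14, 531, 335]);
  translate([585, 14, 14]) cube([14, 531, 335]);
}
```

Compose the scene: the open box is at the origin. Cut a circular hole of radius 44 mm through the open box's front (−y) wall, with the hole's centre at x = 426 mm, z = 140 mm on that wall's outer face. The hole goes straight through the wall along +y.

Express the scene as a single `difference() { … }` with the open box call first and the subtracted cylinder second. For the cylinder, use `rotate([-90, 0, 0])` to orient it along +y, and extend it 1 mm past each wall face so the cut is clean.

difference() {
  open_box();
  translate([426, -1, 140]) rotate([-90, 0, 0]) cylinder(h = 16, r = 44);
}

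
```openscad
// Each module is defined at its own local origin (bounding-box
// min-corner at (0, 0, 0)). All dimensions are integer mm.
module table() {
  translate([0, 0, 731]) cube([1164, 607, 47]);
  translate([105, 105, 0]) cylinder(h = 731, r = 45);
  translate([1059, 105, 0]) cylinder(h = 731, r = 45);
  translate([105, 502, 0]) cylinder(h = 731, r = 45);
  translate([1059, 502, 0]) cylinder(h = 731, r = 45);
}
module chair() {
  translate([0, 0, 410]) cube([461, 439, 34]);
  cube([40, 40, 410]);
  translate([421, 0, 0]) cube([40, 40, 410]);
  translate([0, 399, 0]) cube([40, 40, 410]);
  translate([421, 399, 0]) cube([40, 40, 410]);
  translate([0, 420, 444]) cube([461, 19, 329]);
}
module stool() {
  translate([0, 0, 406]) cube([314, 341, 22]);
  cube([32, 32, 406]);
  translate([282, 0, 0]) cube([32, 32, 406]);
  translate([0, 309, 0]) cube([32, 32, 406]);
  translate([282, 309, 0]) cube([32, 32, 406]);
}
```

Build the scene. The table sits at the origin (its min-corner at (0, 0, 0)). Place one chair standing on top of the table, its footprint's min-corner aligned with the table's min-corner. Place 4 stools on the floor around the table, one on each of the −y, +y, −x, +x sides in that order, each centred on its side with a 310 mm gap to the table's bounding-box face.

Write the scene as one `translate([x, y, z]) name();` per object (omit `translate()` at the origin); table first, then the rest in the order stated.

table();
translate([0, 0, 778]) chair();
translate([425, -651, 0]) stool();
translate([425, 917, 0]) stool();
translate([-624, 133, 0]) stool();
translate([1474, 133, 0]) stool();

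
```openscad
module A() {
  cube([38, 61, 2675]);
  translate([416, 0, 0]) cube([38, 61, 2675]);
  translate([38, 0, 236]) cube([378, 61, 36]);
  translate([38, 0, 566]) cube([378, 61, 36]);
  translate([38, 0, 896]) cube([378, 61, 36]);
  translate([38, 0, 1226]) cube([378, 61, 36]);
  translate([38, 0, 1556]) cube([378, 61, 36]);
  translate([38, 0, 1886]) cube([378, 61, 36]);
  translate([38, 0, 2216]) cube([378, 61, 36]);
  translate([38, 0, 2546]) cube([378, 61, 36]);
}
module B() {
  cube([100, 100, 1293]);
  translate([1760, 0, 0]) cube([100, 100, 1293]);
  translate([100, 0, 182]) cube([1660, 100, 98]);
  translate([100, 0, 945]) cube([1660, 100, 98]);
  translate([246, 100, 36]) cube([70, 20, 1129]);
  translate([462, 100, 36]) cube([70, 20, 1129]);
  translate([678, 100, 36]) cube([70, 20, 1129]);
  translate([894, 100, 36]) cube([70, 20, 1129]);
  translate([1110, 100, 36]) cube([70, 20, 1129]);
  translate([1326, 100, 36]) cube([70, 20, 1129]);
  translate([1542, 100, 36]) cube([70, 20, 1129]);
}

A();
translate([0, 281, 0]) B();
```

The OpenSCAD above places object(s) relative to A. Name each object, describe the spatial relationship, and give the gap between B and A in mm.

A is a ladder. B is a fence section. The fence section is on the floor beside the ladder on its +y side. The gap between the fence section and the ladder is 220 mm.

The fence section's nearest face is 220 mm from the ladder's +y face.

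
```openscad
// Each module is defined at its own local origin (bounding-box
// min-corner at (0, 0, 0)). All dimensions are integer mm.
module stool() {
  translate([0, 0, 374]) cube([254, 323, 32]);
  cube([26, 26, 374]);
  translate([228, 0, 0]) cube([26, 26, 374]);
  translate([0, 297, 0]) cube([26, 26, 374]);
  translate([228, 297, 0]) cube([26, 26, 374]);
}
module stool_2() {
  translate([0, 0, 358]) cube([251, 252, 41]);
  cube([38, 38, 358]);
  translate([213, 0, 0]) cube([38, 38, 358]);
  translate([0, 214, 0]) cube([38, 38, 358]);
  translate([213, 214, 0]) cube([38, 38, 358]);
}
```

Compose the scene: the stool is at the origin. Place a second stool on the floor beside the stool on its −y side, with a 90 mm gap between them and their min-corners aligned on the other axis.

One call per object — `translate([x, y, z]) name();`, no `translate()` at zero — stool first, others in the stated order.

stool();
translate([0, -342, 0]) stool_2();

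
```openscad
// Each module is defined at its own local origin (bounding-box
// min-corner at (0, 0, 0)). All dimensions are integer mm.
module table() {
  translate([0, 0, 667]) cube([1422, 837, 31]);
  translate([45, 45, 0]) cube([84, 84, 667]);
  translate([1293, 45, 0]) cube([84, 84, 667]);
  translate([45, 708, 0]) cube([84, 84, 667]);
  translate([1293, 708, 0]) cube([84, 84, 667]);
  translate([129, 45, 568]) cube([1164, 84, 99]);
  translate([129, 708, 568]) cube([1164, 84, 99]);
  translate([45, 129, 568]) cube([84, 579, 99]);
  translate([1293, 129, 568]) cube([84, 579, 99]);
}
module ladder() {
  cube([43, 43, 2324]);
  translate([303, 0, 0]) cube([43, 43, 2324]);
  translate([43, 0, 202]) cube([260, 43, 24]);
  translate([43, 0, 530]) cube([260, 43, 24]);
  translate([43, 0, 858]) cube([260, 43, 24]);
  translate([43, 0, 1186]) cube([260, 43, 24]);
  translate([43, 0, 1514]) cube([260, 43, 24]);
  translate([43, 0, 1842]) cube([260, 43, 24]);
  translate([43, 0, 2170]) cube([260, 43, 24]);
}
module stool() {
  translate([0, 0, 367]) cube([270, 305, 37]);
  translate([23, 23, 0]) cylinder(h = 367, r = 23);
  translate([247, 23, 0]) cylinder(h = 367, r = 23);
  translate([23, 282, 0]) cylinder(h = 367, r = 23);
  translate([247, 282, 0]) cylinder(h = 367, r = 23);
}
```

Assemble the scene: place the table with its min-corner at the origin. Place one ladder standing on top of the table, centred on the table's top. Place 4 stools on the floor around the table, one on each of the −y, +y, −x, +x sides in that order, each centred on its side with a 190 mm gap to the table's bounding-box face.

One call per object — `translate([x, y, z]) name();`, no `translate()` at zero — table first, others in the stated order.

table();
translate([538, 397, 698]) ladder();
translate([576, -495, 0]) stool();
translate([576, 1027, 0]) stool();
translate([-460, 266, 0]) stool();
translate([1612, 266, 0]) stool();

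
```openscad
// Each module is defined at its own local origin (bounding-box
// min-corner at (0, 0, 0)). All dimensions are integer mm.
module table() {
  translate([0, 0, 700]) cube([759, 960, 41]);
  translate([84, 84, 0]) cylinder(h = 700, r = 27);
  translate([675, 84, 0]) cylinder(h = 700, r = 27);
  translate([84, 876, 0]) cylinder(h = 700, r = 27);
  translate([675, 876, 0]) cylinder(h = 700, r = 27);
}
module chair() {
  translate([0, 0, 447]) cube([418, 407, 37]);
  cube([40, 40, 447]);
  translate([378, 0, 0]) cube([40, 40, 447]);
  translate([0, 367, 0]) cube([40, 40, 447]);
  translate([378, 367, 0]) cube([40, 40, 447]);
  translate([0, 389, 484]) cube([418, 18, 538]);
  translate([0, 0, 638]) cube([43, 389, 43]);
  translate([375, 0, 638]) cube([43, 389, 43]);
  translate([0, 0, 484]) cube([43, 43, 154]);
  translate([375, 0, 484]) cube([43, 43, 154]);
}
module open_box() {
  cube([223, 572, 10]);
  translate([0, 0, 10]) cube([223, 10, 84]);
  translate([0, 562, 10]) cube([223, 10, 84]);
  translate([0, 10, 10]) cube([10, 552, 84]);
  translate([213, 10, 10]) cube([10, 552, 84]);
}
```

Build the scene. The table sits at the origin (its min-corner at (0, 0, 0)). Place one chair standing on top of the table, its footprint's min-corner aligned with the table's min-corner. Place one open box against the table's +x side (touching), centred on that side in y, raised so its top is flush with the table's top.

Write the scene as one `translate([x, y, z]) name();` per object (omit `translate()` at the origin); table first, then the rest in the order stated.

table();
translate([0, 0, 741]) chair();
translate([759, 194, 647]) open_box();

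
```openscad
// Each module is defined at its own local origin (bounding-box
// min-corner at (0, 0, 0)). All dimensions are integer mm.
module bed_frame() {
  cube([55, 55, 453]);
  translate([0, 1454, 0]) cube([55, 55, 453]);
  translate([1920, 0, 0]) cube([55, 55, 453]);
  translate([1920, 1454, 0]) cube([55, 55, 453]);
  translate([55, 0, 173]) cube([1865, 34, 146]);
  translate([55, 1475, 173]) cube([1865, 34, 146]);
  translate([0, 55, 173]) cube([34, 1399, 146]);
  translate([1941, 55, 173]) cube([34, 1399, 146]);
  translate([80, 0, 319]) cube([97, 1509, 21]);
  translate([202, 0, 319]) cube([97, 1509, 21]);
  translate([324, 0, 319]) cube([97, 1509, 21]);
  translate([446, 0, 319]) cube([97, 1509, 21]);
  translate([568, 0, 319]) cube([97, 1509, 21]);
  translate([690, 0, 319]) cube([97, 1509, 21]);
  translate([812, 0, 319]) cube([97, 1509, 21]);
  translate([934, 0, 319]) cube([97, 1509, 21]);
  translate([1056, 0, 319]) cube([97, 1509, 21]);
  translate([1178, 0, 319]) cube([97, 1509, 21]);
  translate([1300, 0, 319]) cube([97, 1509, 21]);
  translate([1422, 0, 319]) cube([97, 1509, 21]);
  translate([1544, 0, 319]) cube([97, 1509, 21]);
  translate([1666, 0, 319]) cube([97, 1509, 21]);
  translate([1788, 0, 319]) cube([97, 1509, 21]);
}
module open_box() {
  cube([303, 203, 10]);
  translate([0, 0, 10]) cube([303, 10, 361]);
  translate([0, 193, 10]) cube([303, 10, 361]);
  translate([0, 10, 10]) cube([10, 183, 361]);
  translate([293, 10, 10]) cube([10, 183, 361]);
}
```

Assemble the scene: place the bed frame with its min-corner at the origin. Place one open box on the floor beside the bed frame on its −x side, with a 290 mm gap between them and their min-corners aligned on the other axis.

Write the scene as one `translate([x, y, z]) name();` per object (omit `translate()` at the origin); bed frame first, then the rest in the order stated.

bed_frame();
translate([-593, 0, 0]) open_box();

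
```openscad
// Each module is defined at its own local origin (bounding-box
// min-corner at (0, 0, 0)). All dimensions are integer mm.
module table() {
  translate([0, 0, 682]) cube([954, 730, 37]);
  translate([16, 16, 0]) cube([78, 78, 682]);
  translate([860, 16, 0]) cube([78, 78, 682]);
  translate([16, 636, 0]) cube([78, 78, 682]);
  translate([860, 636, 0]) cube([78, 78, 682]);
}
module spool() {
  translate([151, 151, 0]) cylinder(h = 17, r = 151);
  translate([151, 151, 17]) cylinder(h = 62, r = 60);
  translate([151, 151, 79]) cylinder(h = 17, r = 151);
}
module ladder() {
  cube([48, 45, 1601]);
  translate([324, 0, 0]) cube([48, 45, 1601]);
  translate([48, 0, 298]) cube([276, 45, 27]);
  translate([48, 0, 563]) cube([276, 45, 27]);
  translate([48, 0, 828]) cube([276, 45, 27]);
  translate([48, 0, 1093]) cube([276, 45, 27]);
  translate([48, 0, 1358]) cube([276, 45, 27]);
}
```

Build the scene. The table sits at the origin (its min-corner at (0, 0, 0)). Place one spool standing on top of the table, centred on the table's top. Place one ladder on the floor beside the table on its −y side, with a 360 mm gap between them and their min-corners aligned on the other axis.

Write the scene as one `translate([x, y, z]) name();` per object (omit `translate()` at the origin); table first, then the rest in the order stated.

table();
translate([326, 214, 719]) spool();
translate([0, -405, 0]) ladder();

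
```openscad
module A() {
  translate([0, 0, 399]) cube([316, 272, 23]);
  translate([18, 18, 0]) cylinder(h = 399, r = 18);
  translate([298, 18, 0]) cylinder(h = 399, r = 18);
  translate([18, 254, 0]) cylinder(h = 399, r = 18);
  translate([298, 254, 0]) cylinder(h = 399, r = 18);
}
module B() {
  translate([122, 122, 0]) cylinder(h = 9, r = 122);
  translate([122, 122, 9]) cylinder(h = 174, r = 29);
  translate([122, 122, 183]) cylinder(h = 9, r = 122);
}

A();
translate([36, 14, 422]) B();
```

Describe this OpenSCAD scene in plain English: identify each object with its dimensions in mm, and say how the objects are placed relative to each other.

A is a four-legged stool. The seat is 316×272 mm, 23 mm thick, top at z = 422 mm. It stands on four round legs, each 36 mm in diameter, from z = 0 to the seat underside, each leg's axis is inset half a diameter from the nearest pair of seat edges (so the leg's bounding box is flush with the corner).

B is a spool: two coaxial disc flanges of radius 122 mm and thickness 9 mm, joined by a core cylinder of radius 29 mm and height 174 mm. The lower flange rests on z = 0 and the three cylinders share a vertical axis.

The spool is on top of the stool, centred.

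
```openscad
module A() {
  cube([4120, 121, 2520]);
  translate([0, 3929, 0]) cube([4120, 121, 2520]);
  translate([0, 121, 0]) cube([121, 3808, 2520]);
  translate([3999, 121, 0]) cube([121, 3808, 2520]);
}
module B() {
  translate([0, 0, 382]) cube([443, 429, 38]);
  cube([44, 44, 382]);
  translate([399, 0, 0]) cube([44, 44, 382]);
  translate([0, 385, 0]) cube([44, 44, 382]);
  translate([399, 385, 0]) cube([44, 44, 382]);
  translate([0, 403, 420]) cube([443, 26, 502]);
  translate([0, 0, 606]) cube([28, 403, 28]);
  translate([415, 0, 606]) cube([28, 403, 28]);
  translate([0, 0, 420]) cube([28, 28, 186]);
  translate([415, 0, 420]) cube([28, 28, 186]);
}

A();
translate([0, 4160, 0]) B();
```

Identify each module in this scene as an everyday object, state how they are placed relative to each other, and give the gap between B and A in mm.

The chair's nearest face is 110 mm from the house frame's +y face.

A is a house frame. B is a chair. The chair is on the floor beside the house frame on its +y side. The gap between the chair and the house frame is 110 mm.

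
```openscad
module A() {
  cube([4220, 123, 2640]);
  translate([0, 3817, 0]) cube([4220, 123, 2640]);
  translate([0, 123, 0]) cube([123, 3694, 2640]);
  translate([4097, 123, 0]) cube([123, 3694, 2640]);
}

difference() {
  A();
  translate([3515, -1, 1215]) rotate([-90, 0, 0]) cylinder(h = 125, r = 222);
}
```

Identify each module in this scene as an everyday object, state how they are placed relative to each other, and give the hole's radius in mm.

The subtracted cylinder has r = 222 mm.

A is a house frame. The house frame has a circular hole through its front wall. The hole's radius is 222 mm.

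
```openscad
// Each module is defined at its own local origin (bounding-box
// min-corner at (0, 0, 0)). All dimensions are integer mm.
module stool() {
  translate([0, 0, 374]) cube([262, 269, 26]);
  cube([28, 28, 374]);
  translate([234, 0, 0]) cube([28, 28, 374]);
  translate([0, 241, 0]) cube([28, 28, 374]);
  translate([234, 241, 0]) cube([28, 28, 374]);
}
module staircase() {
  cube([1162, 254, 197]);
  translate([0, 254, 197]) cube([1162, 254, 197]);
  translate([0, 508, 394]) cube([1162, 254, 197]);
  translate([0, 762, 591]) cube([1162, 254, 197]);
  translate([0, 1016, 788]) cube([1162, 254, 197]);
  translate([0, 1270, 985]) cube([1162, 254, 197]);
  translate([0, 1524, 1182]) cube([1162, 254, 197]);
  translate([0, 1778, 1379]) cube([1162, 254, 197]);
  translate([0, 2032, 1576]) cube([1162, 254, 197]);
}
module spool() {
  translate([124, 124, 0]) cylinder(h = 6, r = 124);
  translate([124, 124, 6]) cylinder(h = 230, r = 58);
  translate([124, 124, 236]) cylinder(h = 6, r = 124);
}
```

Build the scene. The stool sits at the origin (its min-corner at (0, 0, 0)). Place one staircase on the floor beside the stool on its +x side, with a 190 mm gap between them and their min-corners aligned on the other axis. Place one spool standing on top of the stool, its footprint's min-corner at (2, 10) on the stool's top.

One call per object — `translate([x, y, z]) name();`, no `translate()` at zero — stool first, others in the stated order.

stool();
translate([452, 0, 0]) staircase();
translate([2, 10, 400]) spool();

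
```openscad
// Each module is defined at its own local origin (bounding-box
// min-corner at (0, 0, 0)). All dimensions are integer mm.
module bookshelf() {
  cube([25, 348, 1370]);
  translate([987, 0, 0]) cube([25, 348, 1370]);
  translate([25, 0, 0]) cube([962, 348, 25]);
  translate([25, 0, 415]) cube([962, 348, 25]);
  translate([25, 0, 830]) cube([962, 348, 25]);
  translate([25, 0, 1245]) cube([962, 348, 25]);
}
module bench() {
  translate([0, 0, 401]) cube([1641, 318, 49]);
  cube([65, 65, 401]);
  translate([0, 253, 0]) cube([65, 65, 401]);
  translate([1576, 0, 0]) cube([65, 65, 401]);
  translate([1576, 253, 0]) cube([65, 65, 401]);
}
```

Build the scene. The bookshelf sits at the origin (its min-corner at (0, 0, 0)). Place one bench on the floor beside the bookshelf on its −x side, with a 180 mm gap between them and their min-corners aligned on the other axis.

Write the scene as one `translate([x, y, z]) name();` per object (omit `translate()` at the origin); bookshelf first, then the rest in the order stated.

bookshelf();
translate([-1821, 0, 0]) bench();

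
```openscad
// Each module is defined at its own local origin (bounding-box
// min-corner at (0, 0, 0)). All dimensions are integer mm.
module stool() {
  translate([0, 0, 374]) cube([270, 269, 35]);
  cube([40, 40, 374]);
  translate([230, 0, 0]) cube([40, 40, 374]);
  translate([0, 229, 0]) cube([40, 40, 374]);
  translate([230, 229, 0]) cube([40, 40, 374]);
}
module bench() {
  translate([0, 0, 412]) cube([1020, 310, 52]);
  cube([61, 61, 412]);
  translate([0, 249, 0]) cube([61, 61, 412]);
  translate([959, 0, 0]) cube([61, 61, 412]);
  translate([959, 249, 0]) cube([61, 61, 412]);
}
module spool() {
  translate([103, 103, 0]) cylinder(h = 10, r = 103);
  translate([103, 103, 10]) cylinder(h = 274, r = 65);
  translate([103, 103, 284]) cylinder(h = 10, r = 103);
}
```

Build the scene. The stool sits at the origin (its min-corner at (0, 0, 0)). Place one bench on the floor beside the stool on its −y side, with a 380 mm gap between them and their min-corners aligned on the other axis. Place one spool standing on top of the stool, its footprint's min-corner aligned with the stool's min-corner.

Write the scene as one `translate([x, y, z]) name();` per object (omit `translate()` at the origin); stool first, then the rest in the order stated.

stool();
translate([0, -690, 0]) bench();
translate([0, 0, 409]) spool();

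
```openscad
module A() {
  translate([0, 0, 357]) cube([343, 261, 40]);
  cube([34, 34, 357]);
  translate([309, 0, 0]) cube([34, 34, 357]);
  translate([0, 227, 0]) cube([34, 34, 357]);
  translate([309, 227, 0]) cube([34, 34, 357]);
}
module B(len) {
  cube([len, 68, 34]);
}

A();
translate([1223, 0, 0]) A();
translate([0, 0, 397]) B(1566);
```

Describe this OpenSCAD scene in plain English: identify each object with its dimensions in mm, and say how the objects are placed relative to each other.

A is a four-legged stool. The seat is 343×261 mm, 40 mm thick, top at z = 397 mm. It stands on four square legs, each 34×34 mm in cross-section, from z = 0 to the seat underside, each flush with a corner of the seat.

B is a rectangular beam 1566 mm long (x), 68 mm deep (y), 34 mm thick (z).

The beam spans the tops of two stools placed 880 mm apart, resting at z = 397 mm.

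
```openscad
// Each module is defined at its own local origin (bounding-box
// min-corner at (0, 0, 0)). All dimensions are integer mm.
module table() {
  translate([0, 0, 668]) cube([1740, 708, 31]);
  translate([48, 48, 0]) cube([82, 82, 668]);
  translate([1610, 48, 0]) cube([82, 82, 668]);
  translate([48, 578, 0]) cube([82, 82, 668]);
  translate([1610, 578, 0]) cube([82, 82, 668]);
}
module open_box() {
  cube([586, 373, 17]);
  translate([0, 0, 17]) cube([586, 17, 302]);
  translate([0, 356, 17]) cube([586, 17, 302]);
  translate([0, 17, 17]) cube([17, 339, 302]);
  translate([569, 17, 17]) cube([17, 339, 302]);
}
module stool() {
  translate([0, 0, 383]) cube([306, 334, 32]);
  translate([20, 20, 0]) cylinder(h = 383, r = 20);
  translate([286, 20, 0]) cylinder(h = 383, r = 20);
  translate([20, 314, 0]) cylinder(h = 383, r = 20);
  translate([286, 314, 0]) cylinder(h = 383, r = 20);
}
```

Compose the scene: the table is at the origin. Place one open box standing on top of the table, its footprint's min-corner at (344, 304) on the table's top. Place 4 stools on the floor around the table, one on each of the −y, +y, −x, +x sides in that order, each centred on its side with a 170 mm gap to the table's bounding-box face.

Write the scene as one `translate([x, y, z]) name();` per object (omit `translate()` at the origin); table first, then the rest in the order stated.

table();
translate([344, 304, 699]) open_box();
translate([717, -504, 0]) stool();
translate([717, 878, 0]) stool();
translate([-476, 187, 0]) stool();
translate([1910, 187, 0]) stool();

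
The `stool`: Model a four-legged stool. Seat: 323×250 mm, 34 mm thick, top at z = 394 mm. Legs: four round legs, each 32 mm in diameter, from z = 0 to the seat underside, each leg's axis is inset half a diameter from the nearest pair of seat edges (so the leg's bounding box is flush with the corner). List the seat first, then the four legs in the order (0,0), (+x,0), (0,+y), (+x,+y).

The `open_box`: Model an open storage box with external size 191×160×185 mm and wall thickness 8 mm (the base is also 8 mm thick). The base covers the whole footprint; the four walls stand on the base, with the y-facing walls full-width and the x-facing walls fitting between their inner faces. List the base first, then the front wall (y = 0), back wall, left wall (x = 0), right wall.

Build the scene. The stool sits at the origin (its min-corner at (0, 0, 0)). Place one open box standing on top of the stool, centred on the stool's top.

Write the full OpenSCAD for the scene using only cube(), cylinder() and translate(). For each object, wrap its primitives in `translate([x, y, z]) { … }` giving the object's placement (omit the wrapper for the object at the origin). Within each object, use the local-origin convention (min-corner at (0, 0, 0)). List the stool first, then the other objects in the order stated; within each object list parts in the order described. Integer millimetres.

translate([0, 0, 360]) cube([323, 250, 34]);
translate([16, 16, 0]) cylinder(h = 360, r = 16);
translate([307, 16, 0]) cylinder(h = 360, r = 16);
translate([16, 234, 0]) cylinder(h = 360, r = 16);
translate([307, 234, 0]) cylinder(h = 360, r = 16);
translate([66, 45, 394]) {
  cube([191, 160, 8]);
  translate([0, 0, 8]) cube([191, 8, 177]);
  translate([0, 152, 8]) cube([191, 8, 177]);
  translate([0, 8, 8]) cube([8, 144, 177]);
  translate([183, 8, 8]) cube([8, 144, 177]);
}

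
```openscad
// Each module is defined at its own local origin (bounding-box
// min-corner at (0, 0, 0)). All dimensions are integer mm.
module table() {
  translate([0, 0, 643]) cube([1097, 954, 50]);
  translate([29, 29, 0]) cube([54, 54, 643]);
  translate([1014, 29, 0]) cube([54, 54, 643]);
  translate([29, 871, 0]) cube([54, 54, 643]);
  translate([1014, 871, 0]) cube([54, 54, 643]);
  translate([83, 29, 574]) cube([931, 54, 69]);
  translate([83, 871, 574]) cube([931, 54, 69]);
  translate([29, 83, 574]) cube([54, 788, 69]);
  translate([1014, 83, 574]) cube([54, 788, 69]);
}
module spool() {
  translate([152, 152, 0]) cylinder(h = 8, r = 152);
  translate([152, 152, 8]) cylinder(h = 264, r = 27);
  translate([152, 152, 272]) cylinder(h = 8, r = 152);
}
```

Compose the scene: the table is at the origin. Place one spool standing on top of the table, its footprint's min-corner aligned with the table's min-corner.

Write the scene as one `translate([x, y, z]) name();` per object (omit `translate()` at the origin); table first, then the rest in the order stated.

table();
translate([0, 0, 693]) spool();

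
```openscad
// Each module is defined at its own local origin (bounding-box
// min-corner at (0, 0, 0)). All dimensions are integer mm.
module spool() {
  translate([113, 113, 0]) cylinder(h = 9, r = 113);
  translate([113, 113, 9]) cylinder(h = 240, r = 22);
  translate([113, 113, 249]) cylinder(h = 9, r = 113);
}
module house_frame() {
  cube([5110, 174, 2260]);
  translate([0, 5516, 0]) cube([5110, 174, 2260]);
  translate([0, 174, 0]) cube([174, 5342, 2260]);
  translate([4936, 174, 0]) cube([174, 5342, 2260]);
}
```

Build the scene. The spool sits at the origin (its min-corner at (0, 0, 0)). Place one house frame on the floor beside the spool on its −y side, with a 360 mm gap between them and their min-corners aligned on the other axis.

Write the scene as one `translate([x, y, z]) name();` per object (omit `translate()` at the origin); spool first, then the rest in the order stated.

spool();
translate([0, -6050, 0]) house_frame();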